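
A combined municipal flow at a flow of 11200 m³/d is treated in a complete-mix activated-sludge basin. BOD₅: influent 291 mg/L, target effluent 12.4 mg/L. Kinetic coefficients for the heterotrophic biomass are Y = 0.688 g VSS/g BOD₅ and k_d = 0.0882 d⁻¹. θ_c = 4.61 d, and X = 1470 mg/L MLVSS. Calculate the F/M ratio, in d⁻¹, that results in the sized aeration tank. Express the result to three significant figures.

F/M ≈ 0.463 d⁻¹

From the SRT design equation V = Y Q (S₀−S) θ_c / [X (1 + k_d θ_c)] = 0.688 × 11200 × (291 − 12.4) × 4.61 / [1470 × (1 + 0.0882 × 4.61)] = 9.9×10^6 / 2068 = 4786 m³.
Food-to-microorganism ratio F/M = Q S₀ / (V X) = 11200 × 291 / (4786 × 1470) = 0.4632 d⁻¹.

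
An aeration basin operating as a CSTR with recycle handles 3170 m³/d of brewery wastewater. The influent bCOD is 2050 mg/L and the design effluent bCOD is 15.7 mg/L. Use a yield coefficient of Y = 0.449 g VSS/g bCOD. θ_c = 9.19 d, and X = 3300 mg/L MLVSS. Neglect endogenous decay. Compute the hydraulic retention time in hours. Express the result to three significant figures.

V·X = Y·Q·ΔS·θ_c gives V = 0.449 × 3170 × (2050 − 15.7) × 9.19 / 3300 = 8063 m³.
Hydraulic retention time τ = V/Q = 8063 / 3170 = 2.544 d = 61.05 h.

τ ≈ 61.0 h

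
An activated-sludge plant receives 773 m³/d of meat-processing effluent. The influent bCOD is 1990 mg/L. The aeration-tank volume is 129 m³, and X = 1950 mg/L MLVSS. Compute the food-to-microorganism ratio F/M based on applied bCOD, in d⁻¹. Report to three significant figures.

F/M ≈ 6.12 d⁻¹

F/M = applied load / biomass = Q·S₀/(V·X) = 773 × 1990 / (129.0 × 1950) = 6.115 d⁻¹.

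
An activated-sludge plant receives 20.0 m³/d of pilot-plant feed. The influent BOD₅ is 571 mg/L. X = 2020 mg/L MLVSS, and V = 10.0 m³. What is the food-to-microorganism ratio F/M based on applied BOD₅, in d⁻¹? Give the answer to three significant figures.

F/M ≈ 0.565 d⁻¹

Food-to-microorganism ratio F/M = Q S₀ / (V X) = 20.0 × 571 / (10.00 × 2020) = 0.5653 d⁻¹.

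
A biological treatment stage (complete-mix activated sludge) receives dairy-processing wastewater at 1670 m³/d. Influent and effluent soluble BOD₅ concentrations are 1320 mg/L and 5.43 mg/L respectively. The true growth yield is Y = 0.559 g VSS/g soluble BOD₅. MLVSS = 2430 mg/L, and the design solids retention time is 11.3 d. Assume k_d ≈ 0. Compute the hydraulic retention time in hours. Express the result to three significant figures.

Biomass mass balance (decay neglected): V·X = Y·Q·(S₀ − S)·θ_c, so V = 0.559 × 1670 × (1320 − 5.43) × 11.3 / 2430 = 5707 m³.
τ = V/Q = 5707/1670 = 3.417 d, or 82.01 h.

τ ≈ 82.0 h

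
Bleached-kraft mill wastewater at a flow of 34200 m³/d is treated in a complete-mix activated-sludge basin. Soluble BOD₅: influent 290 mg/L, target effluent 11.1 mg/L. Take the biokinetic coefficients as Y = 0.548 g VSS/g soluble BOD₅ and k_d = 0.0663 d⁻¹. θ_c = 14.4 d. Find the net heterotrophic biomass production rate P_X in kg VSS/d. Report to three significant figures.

P_X ≈ 2670 kg VSS/d

Y_obs = Y / (1 + k_d θ_c) = 0.548 / (1 + 0.0663 × 14.4) = 0.548 / 1.955 = 0.2803.
Mass of soluble BOD₅ removed per day: Q(S₀ − S) = 34200 × 278.9 g/m³ = 9538 kg/d.
Biomass produced: P_X = Y_obs·Q·ΔS = 0.2803 × 9538 ≈ 2674 kg VSS/d.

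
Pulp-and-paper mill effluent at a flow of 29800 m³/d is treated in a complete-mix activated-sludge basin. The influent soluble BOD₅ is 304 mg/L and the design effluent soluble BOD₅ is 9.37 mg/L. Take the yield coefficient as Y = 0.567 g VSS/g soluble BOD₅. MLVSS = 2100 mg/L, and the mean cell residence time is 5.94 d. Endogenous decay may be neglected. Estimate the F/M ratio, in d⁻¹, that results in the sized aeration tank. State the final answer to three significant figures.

F/M ≈ 0.306 d⁻¹

With k_d = 0 the design equation reduces to V = Y Q (S₀−S) θ_c / X = 0.567 × 29800 × (304 − 9.37) × 5.94 / 2100 = 14081 m³.
Food-to-microorganism ratio F/M = Q S₀ / (V X) = 29800 × 304 / (14081 × 2100) = 0.3064 d⁻¹.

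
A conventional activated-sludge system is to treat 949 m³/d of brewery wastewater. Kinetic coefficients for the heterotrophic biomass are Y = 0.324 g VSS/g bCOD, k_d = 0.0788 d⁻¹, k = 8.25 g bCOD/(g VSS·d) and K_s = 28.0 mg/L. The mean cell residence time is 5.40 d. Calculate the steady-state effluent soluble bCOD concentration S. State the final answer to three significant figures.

Effluent substrate depends only on kinetics and SRT: S = K_s(1 + k_d θ_c) / [θ_c(Yk − k_d) − 1] = 28.0 × (1 + 0.0788 × 5.40) / [5.40 × (0.324 × 8.25 − 0.0788) − 1] = 39.91 / 13.01 = 3.068 mg/L.

S ≈ 3.07 mg/L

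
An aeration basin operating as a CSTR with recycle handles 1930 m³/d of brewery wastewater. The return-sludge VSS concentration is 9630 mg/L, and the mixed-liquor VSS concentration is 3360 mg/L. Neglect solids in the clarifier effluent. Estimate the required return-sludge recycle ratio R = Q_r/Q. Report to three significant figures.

Solids balance on the clarifier gives (1+R)X = R·X_r, so R = X/(X_r − X) = 3360 / (9630 − 3360) = 0.5359.

R ≈ 0.536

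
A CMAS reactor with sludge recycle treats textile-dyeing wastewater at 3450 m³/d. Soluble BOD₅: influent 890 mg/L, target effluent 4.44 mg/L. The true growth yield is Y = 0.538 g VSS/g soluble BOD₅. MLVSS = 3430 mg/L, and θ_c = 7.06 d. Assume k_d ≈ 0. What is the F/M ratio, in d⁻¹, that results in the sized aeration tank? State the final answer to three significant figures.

F/M ≈ 0.265 d⁻¹

V·X = Y·Q·ΔS·θ_c gives V = 0.538 × 3450 × (890 − 4.44) × 7.06 / 3430 = 3383 m³.
Food-to-microorganism ratio F/M = Q S₀ / (V X) = 3450 × 890 / (3383 × 3430) = 0.2646 d⁻¹.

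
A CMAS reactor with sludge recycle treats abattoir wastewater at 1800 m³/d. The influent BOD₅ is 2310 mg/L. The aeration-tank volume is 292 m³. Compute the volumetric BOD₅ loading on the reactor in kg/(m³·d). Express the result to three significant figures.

L_v ≈ 14.2 kg BOD₅/(m³·d)

Volumetric loading L_v = Q·S₀ / V = 1800 × 2310 g/m³ / 292.0 m³ = 14240 g/(m³·d) = 14.24 kg BOD₅/(m³·d).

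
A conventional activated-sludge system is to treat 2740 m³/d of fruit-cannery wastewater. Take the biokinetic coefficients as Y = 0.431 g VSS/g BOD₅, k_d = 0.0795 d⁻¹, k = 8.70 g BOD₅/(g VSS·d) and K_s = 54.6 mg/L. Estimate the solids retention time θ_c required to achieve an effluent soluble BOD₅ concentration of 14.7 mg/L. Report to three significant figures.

θ_c ≈ 1.40 d

Specific growth rate at S = 14.7 mg/L: μ = YkS/(K_s+S) = 0.431·8.70·14.7/(54.6+14.7) = 0.7954 d⁻¹.
1/θ_c = 0.7954 − 0.0795 = 0.7159 d⁻¹, so θ_c = 1.397 d.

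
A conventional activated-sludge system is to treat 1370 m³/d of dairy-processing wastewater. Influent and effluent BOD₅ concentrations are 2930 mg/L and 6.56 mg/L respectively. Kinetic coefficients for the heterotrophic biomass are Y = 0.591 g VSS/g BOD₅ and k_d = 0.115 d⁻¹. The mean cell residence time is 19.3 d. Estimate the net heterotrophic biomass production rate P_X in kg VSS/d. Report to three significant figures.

P_X ≈ 735 kg VSS/d

The observed yield is Y_obs = Y/(1 + k_d·θ_c) = 0.591 / (1 + 0.115 × 19.3) = 0.591 / 3.220 = 0.1836 g VSS per g BOD₅ removed.
Mass of BOD₅ removed per day: Q(S₀ − S) = 1370 × 2923 g/m³ = 4005 kg/d.
So the net sludge growth is P_X = 0.1836 × 4005 = 735.2 kg VSS/d.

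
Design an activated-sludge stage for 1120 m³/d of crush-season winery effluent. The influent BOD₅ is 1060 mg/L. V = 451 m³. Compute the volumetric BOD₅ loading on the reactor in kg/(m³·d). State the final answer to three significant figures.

L_v = Q S₀ / V = 1120 × 1060 × 10⁻³ / 451.0 = 2.632 kg/(m³·d).

L_v ≈ 2.63 kg BOD₅/(m³·d)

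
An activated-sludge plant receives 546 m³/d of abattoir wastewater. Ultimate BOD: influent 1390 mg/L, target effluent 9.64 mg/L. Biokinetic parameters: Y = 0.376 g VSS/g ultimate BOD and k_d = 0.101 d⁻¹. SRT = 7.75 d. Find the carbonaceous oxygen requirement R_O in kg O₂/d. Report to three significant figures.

R_O ≈ 528 kg O₂/d

Correct the yield for decay: Y_obs = Y/(1 + k_d θ_c) = 0.376 / (1 + 0.101 × 7.75) = 0.376 / 1.783 = 0.2109.
ΔS = 1390 − 9.64 = 1380 mg/L, so the substrate removal rate is 546 × 1380/1000 = 753.7 kg ultimate BOD/d.
P_X = Y_obs·Q·(S₀ − S) = 0.2109 × 753.7 = 159.0 kg VSS/d.
R_O = Q·(S₀ − S) − 1.42·P_X = 753.7 − 1.42 × 159.0 = 528.0 kg O₂/d.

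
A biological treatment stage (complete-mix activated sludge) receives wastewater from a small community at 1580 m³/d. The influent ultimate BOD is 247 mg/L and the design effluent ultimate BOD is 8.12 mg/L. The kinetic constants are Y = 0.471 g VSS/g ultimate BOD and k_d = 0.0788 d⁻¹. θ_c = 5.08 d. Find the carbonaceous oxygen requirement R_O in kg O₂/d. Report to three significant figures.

R_O ≈ 197 kg O₂/d

Correct the yield for decay: Y_obs = Y/(1 + k_d θ_c) = 0.471 / (1 + 0.0788 × 5.08) = 0.471 / 1.400 = 0.3364.
Q·(S₀ − S) = 1580 × (247 − 8.12) × 10⁻³ = 377.4 kg/d removed.
Net sludge production P_X = 0.3364 × 377.4 = 127.0 kg VSS/d.
Carbonaceous O₂ demand = substrate oxidised − cell-mass equivalent = 377.4 − 1.42 × 127.0 = 197.2 kg O₂/d.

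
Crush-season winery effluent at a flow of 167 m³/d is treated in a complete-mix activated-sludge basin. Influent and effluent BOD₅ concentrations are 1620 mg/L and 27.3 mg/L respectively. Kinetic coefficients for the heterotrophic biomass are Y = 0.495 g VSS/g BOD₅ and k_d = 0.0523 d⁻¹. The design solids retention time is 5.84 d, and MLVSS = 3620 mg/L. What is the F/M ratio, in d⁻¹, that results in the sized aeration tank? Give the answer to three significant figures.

Rearranging the biomass balance for a CMAS with decay, V = Y·Q·ΔS·θ_c / [X·(1+k_d θ_c)] = 0.495 × 167 × (1620 − 27.3) × 5.84 / [3620 × (1 + 0.0523 × 5.84)] = 7.69×10^5 / 4726 = 162.7 m³.
F/M = Q·S₀ / (V·X) = 167 × 1620 / (162.7 × 3620) = 0.4593 g BOD₅·(g VSS·d)⁻¹.

F/M ≈ 0.459 d⁻¹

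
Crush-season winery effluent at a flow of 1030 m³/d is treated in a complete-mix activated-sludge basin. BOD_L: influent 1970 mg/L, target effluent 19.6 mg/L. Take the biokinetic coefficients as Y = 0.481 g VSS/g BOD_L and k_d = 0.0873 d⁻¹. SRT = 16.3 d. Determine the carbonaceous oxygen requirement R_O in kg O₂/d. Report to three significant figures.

R_O ≈ 1440 kg O₂/d

The observed yield is Y_obs = Y/(1 + k_d·θ_c) = 0.481 / (1 + 0.0873 × 16.3) = 0.481 / 2.423 = 0.1985 g VSS per g BOD_L removed.
Q·(S₀ − S) = 1030 × (1970 − 19.6) × 10⁻³ = 2009 kg/d removed.
Net sludge production P_X = 0.1985 × 2009 = 398.8 kg VSS/d.
R_O = Q·(S₀ − S) − 1.42·P_X = 2009 − 1.42 × 398.8 = 1443 kg O₂/d.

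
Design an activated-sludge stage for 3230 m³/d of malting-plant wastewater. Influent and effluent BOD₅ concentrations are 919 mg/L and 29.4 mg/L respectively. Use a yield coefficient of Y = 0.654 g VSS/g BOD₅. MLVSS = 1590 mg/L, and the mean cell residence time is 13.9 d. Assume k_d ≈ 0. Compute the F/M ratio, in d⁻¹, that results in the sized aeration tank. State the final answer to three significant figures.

V·X = Y·Q·ΔS·θ_c gives V = 0.654 × 3230 × (919 − 29.4) × 13.9 / 1590 = 16428 m³.
F/M = Q·S₀ / (V·X) = 3230 × 919 / (16428 × 1590) = 0.1136 g BOD₅·(g VSS·d)⁻¹.

F/M ≈ 0.114 d⁻¹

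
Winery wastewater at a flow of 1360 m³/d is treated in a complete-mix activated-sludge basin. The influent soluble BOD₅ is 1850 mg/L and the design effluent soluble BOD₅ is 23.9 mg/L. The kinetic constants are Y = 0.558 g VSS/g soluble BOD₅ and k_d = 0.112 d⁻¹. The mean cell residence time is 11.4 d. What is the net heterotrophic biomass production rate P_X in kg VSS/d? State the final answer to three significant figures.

Correct the yield for decay: Y_obs = Y/(1 + k_d θ_c) = 0.558 / (1 + 0.112 × 11.4) = 0.558 / 2.277 = 0.2451.
Substrate removed = Q·(S₀ − S) = 1360 m³/d × (1850 − 23.9) g/m³ = 2.48×10^6 g/d = 2483 kg/d.
Biomass produced: P_X = Y_obs·Q·ΔS = 0.2451 × 2483 ≈ 608.7 kg VSS/d.

P_X ≈ 609 kg VSS/d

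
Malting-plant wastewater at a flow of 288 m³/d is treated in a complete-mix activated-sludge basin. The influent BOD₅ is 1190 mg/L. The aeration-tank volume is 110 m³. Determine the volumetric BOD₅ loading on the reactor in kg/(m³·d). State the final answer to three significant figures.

L_v ≈ 3.12 kg BOD₅/(m³·d)

L_v = Q S₀ / V = 288 × 1190 × 10⁻³ / 110.0 = 3.116 kg/(m³·d).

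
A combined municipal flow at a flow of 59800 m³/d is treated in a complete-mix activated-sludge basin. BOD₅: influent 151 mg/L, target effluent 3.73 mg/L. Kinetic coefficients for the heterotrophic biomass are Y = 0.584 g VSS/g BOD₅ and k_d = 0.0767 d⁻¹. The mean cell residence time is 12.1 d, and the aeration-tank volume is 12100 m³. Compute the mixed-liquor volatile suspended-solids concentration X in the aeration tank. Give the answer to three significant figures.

Solving the biomass balance for X: X = Y Q (S₀−S) θ_c / [V (1+k_d θ_c)] = 0.584 × 59800 × (151 − 3.73) × 12.1 / [12100 × (1 + 0.0767 × 12.1)] = 2668 mg/L.

X ≈ 2670 mg/L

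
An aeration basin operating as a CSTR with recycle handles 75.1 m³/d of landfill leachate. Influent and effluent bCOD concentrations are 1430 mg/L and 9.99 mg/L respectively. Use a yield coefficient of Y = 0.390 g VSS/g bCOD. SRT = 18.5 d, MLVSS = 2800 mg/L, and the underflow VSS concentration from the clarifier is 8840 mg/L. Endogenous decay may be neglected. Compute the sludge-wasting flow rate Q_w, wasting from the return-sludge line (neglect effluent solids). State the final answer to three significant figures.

V·X = Y·Q·ΔS·θ_c gives V = 0.390 × 75.1 × (1430 − 9.99) × 18.5 / 2800 = 274.8 m³.
Wasting from the return line (neglecting effluent solids): Q_w = V·X / (θ_c·X_r) = 274.8 × 2800 / (18.5 × 8840) = 4.705 m³/d.

Q_w ≈ 4.70 m³/d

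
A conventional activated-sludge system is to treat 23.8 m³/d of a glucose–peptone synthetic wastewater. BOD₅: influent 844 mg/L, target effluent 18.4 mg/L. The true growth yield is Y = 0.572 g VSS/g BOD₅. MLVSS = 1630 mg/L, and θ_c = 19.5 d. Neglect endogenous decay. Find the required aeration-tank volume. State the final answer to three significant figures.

V ≈ 134 m³

Biomass mass balance (decay neglected): V·X = Y·Q·(S₀ − S)·θ_c, so V = 0.572 × 23.8 × (844 − 18.4) × 19.5 / 1630 = 134.5 m³.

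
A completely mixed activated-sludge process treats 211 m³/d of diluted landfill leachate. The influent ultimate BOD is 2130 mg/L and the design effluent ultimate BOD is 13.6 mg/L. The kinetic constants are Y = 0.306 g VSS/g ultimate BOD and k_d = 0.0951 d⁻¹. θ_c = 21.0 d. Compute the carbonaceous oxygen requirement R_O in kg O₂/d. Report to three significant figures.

Observed yield with endogenous decay: Y_obs = Y / (1 + k_d·θ_c) = 0.306 / (1 + 0.0951 × 21.0) = 0.306 / 2.997 = 0.1021 g VSS/g ultimate BOD.
Q·(S₀ − S) = 211 × (2130 − 13.6) × 10⁻³ = 446.6 kg/d removed.
Biomass synthesised: P_X = Y_obs × 446.6 = 45.59 kg VSS/d.
Carbonaceous O₂ demand = substrate oxidised − cell-mass equivalent = 446.6 − 1.42 × 45.59 = 381.8 kg O₂/d.

R_O ≈ 382 kg O₂/d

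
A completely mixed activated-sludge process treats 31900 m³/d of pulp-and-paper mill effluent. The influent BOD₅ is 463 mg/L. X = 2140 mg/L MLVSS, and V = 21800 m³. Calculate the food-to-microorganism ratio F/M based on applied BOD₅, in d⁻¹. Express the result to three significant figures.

F/M ≈ 0.317 d⁻¹

Food-to-microorganism ratio F/M = Q S₀ / (V X) = 31900 × 463 / (21800 × 2140) = 0.3166 d⁻¹.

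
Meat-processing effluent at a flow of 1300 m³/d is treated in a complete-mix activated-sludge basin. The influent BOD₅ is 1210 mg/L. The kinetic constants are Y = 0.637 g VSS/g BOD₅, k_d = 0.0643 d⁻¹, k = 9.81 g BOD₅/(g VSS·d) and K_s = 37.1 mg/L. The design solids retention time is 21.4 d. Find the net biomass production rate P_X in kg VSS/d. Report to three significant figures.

For a completely mixed reactor with recycle the Lawrence–McCarty relation gives S = K_s·(1 + k_d·θ_c) / [θ_c·(Y·k − k_d) − 1] = 37.1 × (1 + 0.0643 × 21.4) / [21.4 × (0.637 × 9.81 − 0.0643) − 1] = 88.15 / 131.4 = 0.6711 mg/L.
Correct the yield for decay: Y_obs = Y/(1 + k_d θ_c) = 0.637 / (1 + 0.0643 × 21.4) = 0.637 / 2.376 = 0.2681.
Mass of BOD₅ removed per day: Q(S₀ − S) = 1300 × 1209 g/m³ = 1572 kg/d.
P_X = Y_obs · Q(S₀ − S) = 0.2681 × 1572 = 421.5 kg VSS/d.

P_X ≈ 421 kg VSS/d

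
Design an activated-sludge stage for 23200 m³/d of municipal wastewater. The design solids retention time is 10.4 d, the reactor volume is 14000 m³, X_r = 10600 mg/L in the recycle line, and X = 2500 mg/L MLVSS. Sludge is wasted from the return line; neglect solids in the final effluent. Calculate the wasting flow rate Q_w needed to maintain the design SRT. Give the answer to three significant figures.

Q_w ≈ 317 m³/d

Q_w = (V·X)/(θ_c X_r) = 14000 × 2500 / (10.4 × 10600) = 317.5 m³/d.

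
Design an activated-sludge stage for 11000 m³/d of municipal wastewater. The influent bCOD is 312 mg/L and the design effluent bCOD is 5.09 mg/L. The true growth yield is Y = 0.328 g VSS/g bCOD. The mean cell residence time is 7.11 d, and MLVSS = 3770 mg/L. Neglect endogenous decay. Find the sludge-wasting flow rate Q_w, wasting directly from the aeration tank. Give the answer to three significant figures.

V·X = Y·Q·ΔS·θ_c gives V = 0.328 × 11000 × (312 − 5.09) × 7.11 / 3770 = 2088 m³.
With mixed-liquor wasting, θ_c = V/Q_w, so Q_w = V/θ_c = 2088/7.11 = 293.7 m³/d.

Q_w ≈ 294 m³/d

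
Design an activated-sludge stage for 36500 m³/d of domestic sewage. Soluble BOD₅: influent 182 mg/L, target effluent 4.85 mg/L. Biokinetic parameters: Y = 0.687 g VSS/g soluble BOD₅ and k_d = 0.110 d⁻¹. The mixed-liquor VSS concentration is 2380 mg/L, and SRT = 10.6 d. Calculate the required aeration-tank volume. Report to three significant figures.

From the SRT design equation V = Y Q (S₀−S) θ_c / [X (1 + k_d θ_c)] = 0.687 × 36500 × (182 − 4.85) × 10.6 / [2380 × (1 + 0.110 × 10.6)] = 4.71×10^7 / 5155 = 9134 m³.

V ≈ 9130 m³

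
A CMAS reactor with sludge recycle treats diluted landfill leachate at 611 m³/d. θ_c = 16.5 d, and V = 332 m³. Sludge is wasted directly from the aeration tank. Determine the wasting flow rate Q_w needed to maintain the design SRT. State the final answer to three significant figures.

Q_w ≈ 20.1 m³/d

With mixed-liquor wasting, θ_c = V/Q_w, so Q_w = V/θ_c = 332.0/16.5 = 20.12 m³/d.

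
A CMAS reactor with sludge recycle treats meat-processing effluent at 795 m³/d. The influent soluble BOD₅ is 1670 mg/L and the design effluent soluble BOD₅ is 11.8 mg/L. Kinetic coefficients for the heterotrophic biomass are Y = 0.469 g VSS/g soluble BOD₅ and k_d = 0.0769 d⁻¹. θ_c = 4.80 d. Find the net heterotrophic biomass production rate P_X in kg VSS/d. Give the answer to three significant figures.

Y_obs = Y / (1 + k_d θ_c) = 0.469 / (1 + 0.0769 × 4.80) = 0.469 / 1.369 = 0.3426.
Q·(S₀ − S) = 795 × (1670 − 11.8) × 10⁻³ = 1318 kg/d removed.
P_X = Y_obs · Q(S₀ − S) = 0.3426 × 1318 = 451.6 kg VSS/d.

P_X ≈ 452 kg VSS/d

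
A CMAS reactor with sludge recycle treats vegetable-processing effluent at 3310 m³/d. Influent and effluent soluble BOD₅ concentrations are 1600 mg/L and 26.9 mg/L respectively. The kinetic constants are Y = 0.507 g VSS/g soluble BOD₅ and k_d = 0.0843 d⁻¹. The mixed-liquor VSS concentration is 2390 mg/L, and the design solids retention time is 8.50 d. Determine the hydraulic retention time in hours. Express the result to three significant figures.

τ ≈ 39.7 h

Rearranging the biomass balance for a CMAS with decay, V = Y·Q·ΔS·θ_c / [X·(1+k_d θ_c)] = 0.507 × 3310 × (1600 − 26.9) × 8.50 / [2390 × (1 + 0.0843 × 8.50)] = 2.24×10^7 / 4103 = 5470 m³.
τ = V/Q = 5470/3310 = 1.652 d, or 39.66 h.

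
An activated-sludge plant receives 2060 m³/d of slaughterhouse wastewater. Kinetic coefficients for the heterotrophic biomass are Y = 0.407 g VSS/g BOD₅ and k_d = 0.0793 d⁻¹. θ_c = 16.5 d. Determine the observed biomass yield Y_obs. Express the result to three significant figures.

Observed yield with endogenous decay: Y_obs = Y / (1 + k_d·θ_c) = 0.407 / (1 + 0.0793 × 16.5) = 0.407 / 2.308 = 0.1763 g VSS/g BOD₅.

Y_obs ≈ 0.176 g VSS/g BOD₅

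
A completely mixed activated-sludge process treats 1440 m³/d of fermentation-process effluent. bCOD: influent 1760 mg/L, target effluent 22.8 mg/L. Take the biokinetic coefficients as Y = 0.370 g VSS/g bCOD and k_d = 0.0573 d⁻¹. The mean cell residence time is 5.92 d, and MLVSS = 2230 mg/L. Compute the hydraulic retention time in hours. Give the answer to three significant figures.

Steady-state biomass mass balance: V·X·(1 + k_d·θ_c) = Y·Q·(S₀ − S)·θ_c, so V = 0.370 × 1440 × (1760 − 22.8) × 5.92 / [2230 × (1 + 0.0573 × 5.92)] = 5.48×10^6 / 2986 = 1835 m³.
HRT = V/Q = 1835 m³ / 1440 m³·d⁻¹ = 1.274 d × 24 = 30.58 h.

τ ≈ 30.6 h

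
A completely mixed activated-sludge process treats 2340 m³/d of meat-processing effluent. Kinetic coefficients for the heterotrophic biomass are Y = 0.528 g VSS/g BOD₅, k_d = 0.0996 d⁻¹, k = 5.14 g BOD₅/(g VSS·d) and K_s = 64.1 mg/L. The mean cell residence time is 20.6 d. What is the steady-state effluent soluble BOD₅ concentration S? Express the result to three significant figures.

S ≈ 3.70 mg/L

For a completely mixed reactor with recycle the Lawrence–McCarty relation gives S = K_s·(1 + k_d·θ_c) / [θ_c·(Y·k − k_d) − 1] = 64.1 × (1 + 0.0996 × 20.6) / [20.6 × (0.528 × 5.14 − 0.0996) − 1] = 195.6 / 52.85 = 3.701 mg/L.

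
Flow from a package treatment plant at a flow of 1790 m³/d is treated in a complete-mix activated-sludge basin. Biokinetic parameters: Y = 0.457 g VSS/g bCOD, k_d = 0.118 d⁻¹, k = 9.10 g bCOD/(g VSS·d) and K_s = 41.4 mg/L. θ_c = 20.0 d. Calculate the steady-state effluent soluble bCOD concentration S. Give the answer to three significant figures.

Effluent substrate depends only on kinetics and SRT: S = K_s(1 + k_d θ_c) / [θ_c(Yk − k_d) − 1] = 41.4 × (1 + 0.118 × 20.0) / [20.0 × (0.457 × 9.10 − 0.118) − 1] = 139.1 / 79.81 = 1.743 mg/L.

S ≈ 1.74 mg/L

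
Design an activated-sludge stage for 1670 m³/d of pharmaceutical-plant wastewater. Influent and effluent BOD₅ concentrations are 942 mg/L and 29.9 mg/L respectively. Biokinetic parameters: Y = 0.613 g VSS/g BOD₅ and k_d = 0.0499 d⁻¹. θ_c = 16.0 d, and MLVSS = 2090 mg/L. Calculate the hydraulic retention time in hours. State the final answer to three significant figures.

τ ≈ 57.1 h

From the SRT design equation V = Y Q (S₀−S) θ_c / [X (1 + k_d θ_c)] = 0.613 × 1670 × (942 − 29.9) × 16.0 / [2090 × (1 + 0.0499 × 16.0)] = 1.49×10^7 / 3759 = 3975 m³.
HRT = V/Q = 3975 m³ / 1670 m³·d⁻¹ = 2.380 d × 24 = 57.12 h.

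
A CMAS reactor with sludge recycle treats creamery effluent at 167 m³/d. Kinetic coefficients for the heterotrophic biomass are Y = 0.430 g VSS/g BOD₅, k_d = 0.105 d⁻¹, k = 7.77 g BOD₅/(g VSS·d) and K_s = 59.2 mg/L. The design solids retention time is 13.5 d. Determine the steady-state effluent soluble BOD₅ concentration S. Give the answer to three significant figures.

S ≈ 3.35 mg/L

For a completely mixed reactor with recycle the Lawrence–McCarty relation gives S = K_s·(1 + k_d·θ_c) / [θ_c·(Y·k − k_d) − 1] = 59.2 × (1 + 0.105 × 13.5) / [13.5 × (0.430 × 7.77 − 0.105) − 1] = 143.1 / 42.69 = 3.353 mg/L.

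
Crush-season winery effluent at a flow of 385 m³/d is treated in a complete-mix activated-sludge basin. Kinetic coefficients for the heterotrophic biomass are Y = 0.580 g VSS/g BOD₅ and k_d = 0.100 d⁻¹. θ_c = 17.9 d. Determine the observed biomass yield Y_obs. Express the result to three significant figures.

Correct the yield for decay: Y_obs = Y/(1 + k_d θ_c) = 0.580 / (1 + 0.100 × 17.9) = 0.580 / 2.790 = 0.2079.

Y_obs ≈ 0.208 g VSS/g BOD₅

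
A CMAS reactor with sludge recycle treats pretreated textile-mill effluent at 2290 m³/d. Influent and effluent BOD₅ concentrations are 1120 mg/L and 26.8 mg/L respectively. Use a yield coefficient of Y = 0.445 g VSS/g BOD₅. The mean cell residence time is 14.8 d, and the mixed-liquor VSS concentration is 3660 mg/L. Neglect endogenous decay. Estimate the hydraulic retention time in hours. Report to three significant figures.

τ ≈ 47.2 h

With k_d = 0 the design equation reduces to V = Y Q (S₀−S) θ_c / X = 0.445 × 2290 × (1120 − 26.8) × 14.8 / 3660 = 4505 m³.
HRT = V/Q = 4505 m³ / 2290 m³·d⁻¹ = 1.967 d × 24 = 47.21 h.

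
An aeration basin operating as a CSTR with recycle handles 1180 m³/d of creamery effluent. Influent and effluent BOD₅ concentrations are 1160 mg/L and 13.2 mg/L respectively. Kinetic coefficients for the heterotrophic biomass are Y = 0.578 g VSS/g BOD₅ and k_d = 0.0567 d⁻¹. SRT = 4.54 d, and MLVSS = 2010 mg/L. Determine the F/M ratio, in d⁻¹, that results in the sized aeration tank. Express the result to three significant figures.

F/M ≈ 0.485 d⁻¹

From the SRT design equation V = Y Q (S₀−S) θ_c / [X (1 + k_d θ_c)] = 0.578 × 1180 × (1160 − 13.2) × 4.54 / [2010 × (1 + 0.0567 × 4.54)] = 3.55×10^6 / 2527 = 1405 m³.
Food-to-microorganism ratio F/M = Q S₀ / (V X) = 1180 × 1160 / (1405 × 2010) = 0.4847 d⁻¹.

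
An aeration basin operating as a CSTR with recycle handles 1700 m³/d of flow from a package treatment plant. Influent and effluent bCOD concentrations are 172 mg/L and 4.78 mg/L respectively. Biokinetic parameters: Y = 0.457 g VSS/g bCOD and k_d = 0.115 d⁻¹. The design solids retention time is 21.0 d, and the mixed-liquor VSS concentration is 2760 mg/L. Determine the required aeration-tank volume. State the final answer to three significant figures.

Steady-state biomass mass balance: V·X·(1 + k_d·θ_c) = Y·Q·(S₀ − S)·θ_c, so V = 0.457 × 1700 × (172 − 4.78) × 21.0 / [2760 × (1 + 0.115 × 21.0)] = 2.73×10^6 / 9425 = 289.4 m³.

V ≈ 289 m³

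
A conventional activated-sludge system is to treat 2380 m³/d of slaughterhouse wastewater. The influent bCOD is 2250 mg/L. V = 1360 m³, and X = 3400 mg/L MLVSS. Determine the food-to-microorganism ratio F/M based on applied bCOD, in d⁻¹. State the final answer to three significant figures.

F/M ≈ 1.16 d⁻¹

F/M = Q·S₀ / (V·X) = 2380 × 2250 / (1360 × 3400) = 1.158 g bCOD·(g VSS·d)⁻¹.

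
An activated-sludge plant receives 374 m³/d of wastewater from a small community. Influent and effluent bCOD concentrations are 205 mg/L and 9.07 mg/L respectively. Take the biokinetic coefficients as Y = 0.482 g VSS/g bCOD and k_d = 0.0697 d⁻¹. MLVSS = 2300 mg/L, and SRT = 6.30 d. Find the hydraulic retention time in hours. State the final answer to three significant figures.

Steady-state biomass mass balance: V·X·(1 + k_d·θ_c) = Y·Q·(S₀ − S)·θ_c, so V = 0.482 × 374 × (205 − 9.07) × 6.30 / [2300 × (1 + 0.0697 × 6.30)] = 2.23×10^5 / 3310 = 67.23 m³.
τ = V/Q = 67.23/374 = 0.1797 d, or 4.314 h.

τ ≈ 4.31 h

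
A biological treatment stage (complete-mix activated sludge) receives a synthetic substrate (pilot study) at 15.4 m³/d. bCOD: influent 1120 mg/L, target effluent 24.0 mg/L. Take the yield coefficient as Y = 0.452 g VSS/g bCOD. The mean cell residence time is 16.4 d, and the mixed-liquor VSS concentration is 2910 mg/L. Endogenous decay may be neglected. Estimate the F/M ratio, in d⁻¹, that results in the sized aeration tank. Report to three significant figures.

V·X = Y·Q·ΔS·θ_c gives V = 0.452 × 15.4 × (1120 − 24.0) × 16.4 / 2910 = 43.00 m³.
F/M = applied load / biomass = Q·S₀/(V·X) = 15.4 × 1120 / (43.00 × 2910) = 0.1379 d⁻¹.

F/M ≈ 0.138 d⁻¹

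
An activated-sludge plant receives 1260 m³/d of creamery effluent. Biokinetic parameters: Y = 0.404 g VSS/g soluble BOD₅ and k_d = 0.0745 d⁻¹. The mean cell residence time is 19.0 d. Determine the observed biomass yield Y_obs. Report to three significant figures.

Observed yield with endogenous decay: Y_obs = Y / (1 + k_d·θ_c) = 0.404 / (1 + 0.0745 × 19.0) = 0.404 / 2.415 = 0.1673 g VSS/g soluble BOD₅.

Y_obs ≈ 0.167 g VSS/g soluble BOD₅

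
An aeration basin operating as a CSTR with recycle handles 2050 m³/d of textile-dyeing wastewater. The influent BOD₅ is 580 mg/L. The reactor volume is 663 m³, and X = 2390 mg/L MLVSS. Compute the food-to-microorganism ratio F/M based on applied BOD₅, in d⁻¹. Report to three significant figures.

F/M = Q·S₀ / (V·X) = 2050 × 580 / (663.0 × 2390) = 0.7504 g BOD₅·(g VSS·d)⁻¹.

F/M ≈ 0.750 d⁻¹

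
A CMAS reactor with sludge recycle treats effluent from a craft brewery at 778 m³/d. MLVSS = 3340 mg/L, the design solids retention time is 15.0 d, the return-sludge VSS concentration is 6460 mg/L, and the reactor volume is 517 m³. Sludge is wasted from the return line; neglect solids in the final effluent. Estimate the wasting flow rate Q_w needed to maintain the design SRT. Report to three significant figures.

θ_c = V·X/(Q_w·X_r) when wasting from the recycle, so Q_w = V·X/(θ_c·X_r) = 517.0 × 3340 / (15.0 × 6460) = 17.82 m³/d.

Q_w ≈ 17.8 m³/d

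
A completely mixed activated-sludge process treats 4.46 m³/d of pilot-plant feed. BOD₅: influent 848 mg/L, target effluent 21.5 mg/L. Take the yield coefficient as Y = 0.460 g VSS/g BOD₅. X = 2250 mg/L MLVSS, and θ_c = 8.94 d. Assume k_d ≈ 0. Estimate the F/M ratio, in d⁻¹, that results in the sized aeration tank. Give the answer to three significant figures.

Biomass mass balance (decay neglected): V·X = Y·Q·(S₀ − S)·θ_c, so V = 0.460 × 4.46 × (848 − 21.5) × 8.94 / 2250 = 6.737 m³.
Food-to-microorganism ratio F/M = Q S₀ / (V X) = 4.46 × 848 / (6.737 × 2250) = 0.2495 d⁻¹.

F/M ≈ 0.249 d⁻¹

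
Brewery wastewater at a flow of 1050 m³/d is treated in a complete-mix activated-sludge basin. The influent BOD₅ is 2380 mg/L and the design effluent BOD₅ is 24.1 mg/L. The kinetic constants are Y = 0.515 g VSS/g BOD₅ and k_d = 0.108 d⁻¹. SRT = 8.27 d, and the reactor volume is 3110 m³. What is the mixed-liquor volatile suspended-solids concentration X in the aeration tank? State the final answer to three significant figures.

Solving the biomass balance for X: X = Y Q (S₀−S) θ_c / [V (1+k_d θ_c)] = 0.515 × 1050 × (2380 − 24.1) × 8.27 / [3110 × (1 + 0.108 × 8.27)] = 1789 mg/L.

X ≈ 1790 mg/L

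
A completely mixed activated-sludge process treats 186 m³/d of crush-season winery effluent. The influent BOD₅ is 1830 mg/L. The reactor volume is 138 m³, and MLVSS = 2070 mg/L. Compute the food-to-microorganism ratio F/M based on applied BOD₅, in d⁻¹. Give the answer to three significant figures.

F/M ≈ 1.19 d⁻¹

Food-to-microorganism ratio F/M = Q S₀ / (V X) = 186 × 1830 / (138.0 × 2070) = 1.192 d⁻¹.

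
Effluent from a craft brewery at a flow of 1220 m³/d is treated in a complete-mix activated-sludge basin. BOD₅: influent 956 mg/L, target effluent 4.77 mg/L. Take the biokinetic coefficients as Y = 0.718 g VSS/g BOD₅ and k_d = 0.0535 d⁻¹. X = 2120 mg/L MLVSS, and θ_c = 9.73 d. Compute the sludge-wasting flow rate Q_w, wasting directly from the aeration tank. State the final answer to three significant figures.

Q_w ≈ 258 m³/d

Rearranging the biomass balance for a CMAS with decay, V = Y·Q·ΔS·θ_c / [X·(1+k_d θ_c)] = 0.718 × 1220 × (956 − 4.77) × 9.73 / [2120 × (1 + 0.0535 × 9.73)] = 8.11×10^6 / 3224 = 2515 m³.
Wasting from the aeration tank: Q_w = V / θ_c = 2515 / 9.73 = 258.5 m³/d.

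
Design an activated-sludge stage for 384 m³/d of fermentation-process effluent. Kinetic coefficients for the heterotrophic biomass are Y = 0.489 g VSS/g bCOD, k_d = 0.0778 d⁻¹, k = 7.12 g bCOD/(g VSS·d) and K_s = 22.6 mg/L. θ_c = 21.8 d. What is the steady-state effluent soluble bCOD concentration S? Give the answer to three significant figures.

For a completely mixed reactor with recycle the Lawrence–McCarty relation gives S = K_s·(1 + k_d·θ_c) / [θ_c·(Y·k − k_d) − 1] = 22.6 × (1 + 0.0778 × 21.8) / [21.8 × (0.489 × 7.12 − 0.0778) − 1] = 60.93 / 73.20 = 0.8323 mg/L.

S ≈ 0.832 mg/L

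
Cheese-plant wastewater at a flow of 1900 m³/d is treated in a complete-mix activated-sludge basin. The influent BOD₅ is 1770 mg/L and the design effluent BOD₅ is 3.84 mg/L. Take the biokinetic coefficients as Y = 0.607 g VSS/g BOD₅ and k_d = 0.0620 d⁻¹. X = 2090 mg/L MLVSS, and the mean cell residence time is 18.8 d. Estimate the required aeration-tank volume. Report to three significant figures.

Rearranging the biomass balance for a CMAS with decay, V = Y·Q·ΔS·θ_c / [X·(1+k_d θ_c)] = 0.607 × 1900 × (1770 − 3.84) × 18.8 / [2090 × (1 + 0.0620 × 18.8)] = 3.83×10^7 / 4526 = 8461 m³.

V ≈ 8460 m³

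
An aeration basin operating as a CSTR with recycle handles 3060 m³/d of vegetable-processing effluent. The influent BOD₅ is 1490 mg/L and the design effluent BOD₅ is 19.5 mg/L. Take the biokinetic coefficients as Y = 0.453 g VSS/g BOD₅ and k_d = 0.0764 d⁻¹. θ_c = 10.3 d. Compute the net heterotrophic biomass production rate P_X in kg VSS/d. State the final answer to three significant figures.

Y_obs = Y / (1 + k_d θ_c) = 0.453 / (1 + 0.0764 × 10.3) = 0.453 / 1.787 = 0.2535.
Substrate removed = Q·(S₀ − S) = 3060 m³/d × (1490 − 19.5) g/m³ = 4.5×10^6 g/d = 4500 kg/d.
Biomass produced: P_X = Y_obs·Q·ΔS = 0.2535 × 4500 ≈ 1141 kg VSS/d.

P_X ≈ 1140 kg VSS/d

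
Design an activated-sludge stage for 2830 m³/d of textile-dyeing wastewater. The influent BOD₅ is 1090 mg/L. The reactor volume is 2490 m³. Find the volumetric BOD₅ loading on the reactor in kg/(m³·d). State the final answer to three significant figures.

L_v ≈ 1.24 kg BOD₅/(m³·d)

Applied BOD₅ load per unit volume = Q·S₀/V = (2830 × 1090/1000)/2490 = 1.239 kg BOD₅·m⁻³·d⁻¹.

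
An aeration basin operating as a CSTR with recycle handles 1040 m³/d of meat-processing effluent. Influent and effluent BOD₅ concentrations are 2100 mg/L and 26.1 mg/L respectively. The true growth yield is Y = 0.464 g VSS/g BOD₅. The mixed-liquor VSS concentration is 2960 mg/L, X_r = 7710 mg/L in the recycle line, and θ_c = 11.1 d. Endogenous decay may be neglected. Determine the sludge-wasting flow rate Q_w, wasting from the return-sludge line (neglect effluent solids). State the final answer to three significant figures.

V·X = Y·Q·ΔS·θ_c gives V = 0.464 × 1040 × (2100 − 26.1) × 11.1 / 2960 = 3753 m³.
Q_w = (V·X)/(θ_c X_r) = 3753 × 2960 / (11.1 × 7710) = 129.8 m³/d.

Q_w ≈ 130 m³/d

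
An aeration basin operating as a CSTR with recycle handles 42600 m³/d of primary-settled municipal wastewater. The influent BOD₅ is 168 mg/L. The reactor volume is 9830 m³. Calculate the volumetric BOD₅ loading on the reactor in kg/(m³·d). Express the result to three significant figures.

Volumetric loading L_v = Q·S₀ / V = 42600 × 168 g/m³ / 9830 m³ = 728.1 g/(m³·d) = 0.7281 kg BOD₅/(m³·d).

L_v ≈ 0.728 kg BOD₅/(m³·d)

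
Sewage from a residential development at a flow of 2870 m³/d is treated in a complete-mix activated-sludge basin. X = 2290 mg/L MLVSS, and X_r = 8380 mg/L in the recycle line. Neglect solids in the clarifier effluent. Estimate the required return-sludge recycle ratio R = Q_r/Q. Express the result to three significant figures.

Solids balance on the clarifier gives (1+R)X = R·X_r, so R = X/(X_r − X) = 2290 / (8380 − 2290) = 0.3760.

R ≈ 0.376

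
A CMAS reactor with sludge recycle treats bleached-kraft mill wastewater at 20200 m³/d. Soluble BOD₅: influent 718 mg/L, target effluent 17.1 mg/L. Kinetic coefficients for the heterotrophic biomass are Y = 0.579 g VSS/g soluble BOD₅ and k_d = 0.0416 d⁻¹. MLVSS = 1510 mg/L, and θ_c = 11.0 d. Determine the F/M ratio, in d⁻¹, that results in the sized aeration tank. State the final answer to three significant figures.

F/M ≈ 0.234 d⁻¹

Rearranging the biomass balance for a CMAS with decay, V = Y·Q·ΔS·θ_c / [X·(1+k_d θ_c)] = 0.579 × 20200 × (718 − 17.1) × 11.0 / [1510 × (1 + 0.0416 × 11.0)] = 9.02×10^7 / 2201 = 40970 m³.
F/M = Q·S₀ / (V·X) = 20200 × 718 / (40970 × 1510) = 0.2344 g soluble BOD₅·(g VSS·d)⁻¹.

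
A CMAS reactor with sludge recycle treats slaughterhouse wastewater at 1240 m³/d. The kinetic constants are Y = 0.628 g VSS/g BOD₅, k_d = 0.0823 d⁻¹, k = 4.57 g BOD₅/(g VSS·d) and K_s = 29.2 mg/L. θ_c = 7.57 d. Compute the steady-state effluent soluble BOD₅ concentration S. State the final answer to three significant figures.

Effluent substrate depends only on kinetics and SRT: S = K_s(1 + k_d θ_c) / [θ_c(Yk − k_d) − 1] = 29.2 × (1 + 0.0823 × 7.57) / [7.57 × (0.628 × 4.57 − 0.0823) − 1] = 47.39 / 20.10 = 2.358 mg/L.

S ≈ 2.36 mg/L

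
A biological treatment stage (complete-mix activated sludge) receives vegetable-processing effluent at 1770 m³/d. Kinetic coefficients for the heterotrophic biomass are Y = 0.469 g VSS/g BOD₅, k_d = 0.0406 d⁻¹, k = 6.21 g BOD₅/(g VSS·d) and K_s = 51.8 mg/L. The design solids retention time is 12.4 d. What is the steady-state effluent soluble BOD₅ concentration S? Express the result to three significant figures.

Effluent substrate depends only on kinetics and SRT: S = K_s(1 + k_d θ_c) / [θ_c(Yk − k_d) − 1] = 51.8 × (1 + 0.0406 × 12.4) / [12.4 × (0.469 × 6.21 − 0.0406) − 1] = 77.88 / 34.61 = 2.250 mg/L.

S ≈ 2.25 mg/L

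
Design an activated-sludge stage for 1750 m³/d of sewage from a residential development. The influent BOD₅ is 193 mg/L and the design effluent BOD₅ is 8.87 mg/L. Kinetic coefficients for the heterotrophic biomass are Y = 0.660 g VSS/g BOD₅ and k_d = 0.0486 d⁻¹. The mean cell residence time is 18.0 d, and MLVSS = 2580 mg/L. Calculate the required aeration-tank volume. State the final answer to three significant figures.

V ≈ 791 m³

From the SRT design equation V = Y Q (S₀−S) θ_c / [X (1 + k_d θ_c)] = 0.660 × 1750 × (193 − 8.87) × 18.0 / [2580 × (1 + 0.0486 × 18.0)] = 3.83×10^6 / 4837 = 791.4 m³.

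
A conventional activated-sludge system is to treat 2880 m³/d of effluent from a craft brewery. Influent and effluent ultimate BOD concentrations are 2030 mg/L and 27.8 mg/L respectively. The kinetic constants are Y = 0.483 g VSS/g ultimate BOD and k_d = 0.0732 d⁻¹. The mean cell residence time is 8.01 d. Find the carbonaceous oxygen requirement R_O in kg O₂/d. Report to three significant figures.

R_O ≈ 3270 kg O₂/d

Y_obs = Y / (1 + k_d θ_c) = 0.483 / (1 + 0.0732 × 8.01) = 0.483 / 1.586 = 0.3045.
Substrate removed = Q·(S₀ − S) = 2880 m³/d × (2030 − 27.8) g/m³ = 5.77×10^6 g/d = 5766 kg/d.
P_X = Y_obs·Q·(S₀ − S) = 0.3045 × 5766 = 1756 kg VSS/d.
R_O = Q·ΔS − 1.42 P_X = 5766 − 2493 = 3273 kg O₂/d.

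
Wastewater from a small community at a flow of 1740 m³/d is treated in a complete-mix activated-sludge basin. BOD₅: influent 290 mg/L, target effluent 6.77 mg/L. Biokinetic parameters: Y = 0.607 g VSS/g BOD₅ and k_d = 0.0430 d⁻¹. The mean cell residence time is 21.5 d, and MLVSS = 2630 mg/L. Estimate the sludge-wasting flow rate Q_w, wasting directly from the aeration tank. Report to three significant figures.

Rearranging the biomass balance for a CMAS with decay, V = Y·Q·ΔS·θ_c / [X·(1+k_d θ_c)] = 0.607 × 1740 × (290 − 6.77) × 21.5 / [2630 × (1 + 0.0430 × 21.5)] = 6.43×10^6 / 5061 = 1271 m³.
With mixed-liquor wasting, θ_c = V/Q_w, so Q_w = V/θ_c = 1271/21.5 = 59.10 m³/d.

Q_w ≈ 59.1 m³/d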